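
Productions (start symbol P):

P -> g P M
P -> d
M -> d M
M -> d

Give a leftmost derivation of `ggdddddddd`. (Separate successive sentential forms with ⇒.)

P ⇒ gPM   [P -> g P M]
gPM ⇒ ggPMM   [P -> g P M]
ggPMM ⇒ ggdMM   [P -> d]
ggdMM ⇒ ggddMM   [M -> d M]
ggddMM ⇒ ggdddMM   [M -> d M]
ggdddMM ⇒ ggddddMM   [M -> d M]
ggddddMM ⇒ ggdddddMM   [M -> d M]
ggdddddMM ⇒ ggddddddMM   [M -> d M]
ggddddddMM ⇒ ggdddddddM   [M -> d]
ggdddddddM ⇒ ggdddddddd   [M -> d]

P ⇒ gPM ⇒ ggPMM ⇒ ggdMM ⇒ ggddMM ⇒ ggdddMM ⇒ ggddddMM ⇒ ggdddddMM ⇒ ggddddddMM ⇒ ggdddddddM ⇒ ggdddddddd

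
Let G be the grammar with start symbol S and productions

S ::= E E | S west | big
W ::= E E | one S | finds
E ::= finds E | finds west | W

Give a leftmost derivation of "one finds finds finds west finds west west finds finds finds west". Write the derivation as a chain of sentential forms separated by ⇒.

S ⇒ E E ⇒ W E ⇒ one S E ⇒ one S west E ⇒ one E E west E ⇒ one finds E E west E ⇒ one finds finds E E west E ⇒ one finds finds finds west E west E ⇒ one finds finds finds west finds west west E ⇒ one finds finds finds west finds west west finds E ⇒ one finds finds finds west finds west west finds finds E ⇒ one finds finds finds west finds west west finds finds finds west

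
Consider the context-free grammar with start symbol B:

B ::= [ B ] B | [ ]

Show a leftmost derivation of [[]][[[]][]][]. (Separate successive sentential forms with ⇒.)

B ⇒ [B]B   [B ::= [ B ] B]
[B]B ⇒ [[]]B   [B ::= [ ]]
[[]]B ⇒ [[]][B]B   [B ::= [ B ] B]
[[]][B]B ⇒ [[]][[B]B]B   [B ::= [ B ] B]
[[]][[B]B]B ⇒ [[]][[[]]B]B   [B ::= [ ]]
[[]][[[]]B]B ⇒ [[]][[[]][]]B   [B ::= [ ]]
[[]][[[]][]]B ⇒ [[]][[[]][]][]   [B ::= [ ]]

B ⇒ [B]B ⇒ [[]]B ⇒ [[]][B]B ⇒ [[]][[B]B]B ⇒ [[]][[[]]B]B ⇒ [[]][[[]][]]B ⇒ [[]][[[]][]][]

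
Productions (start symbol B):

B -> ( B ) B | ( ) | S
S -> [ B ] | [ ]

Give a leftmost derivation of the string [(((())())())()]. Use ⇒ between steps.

B ⇒ S ⇒ [B] ⇒ [(B)B] ⇒ [((B)B)B] ⇒ [(((B)B)B)B] ⇒ [(((())B)B)B] ⇒ [(((())())B)B] ⇒ [(((())())())B] ⇒ [(((())())())()]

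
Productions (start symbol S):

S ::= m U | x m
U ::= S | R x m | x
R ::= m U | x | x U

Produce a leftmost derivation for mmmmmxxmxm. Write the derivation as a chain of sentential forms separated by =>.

S => mU   [S ::= m U]
mU => mRxm   [U ::= R x m]
mRxm => mmUxm   [R ::= m U]
mmUxm => mmSxm   [U ::= S]
mmSxm => mmmUxm   [S ::= m U]
mmmUxm => mmmSxm   [U ::= S]
mmmSxm => mmmmUxm   [S ::= m U]
mmmmUxm => mmmmRxmxm   [U ::= R x m]
mmmmRxmxm => mmmmmUxmxm   [R ::= m U]
mmmmmUxmxm => mmmmmxxmxm   [U ::= x]

S => mU => mRxm => mmUxm => mmSxm => mmmUxm => mmmSxm => mmmmUxm => mmmmRxmxm => mmmmmUxmxm => mmmmmxxmxm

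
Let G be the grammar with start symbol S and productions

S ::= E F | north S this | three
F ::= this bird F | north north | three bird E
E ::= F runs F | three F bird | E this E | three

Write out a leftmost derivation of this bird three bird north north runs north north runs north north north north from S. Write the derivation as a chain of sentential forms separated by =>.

S => E F => F runs F F => this bird F runs F F => this bird three bird E runs F F => this bird three bird F runs F runs F F => this bird three bird north north runs F runs F F => this bird three bird north north runs north north runs F F => this bird three bird north north runs north north runs north north F => this bird three bird north north runs north north runs north north north north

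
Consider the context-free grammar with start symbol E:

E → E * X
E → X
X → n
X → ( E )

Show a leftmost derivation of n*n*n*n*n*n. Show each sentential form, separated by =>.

E => E*X => E*X*X => E*X*X*X => E*X*X*X*X => E*X*X*X*X*X => X*X*X*X*X*X => n*X*X*X*X*X => n*n*X*X*X*X => n*n*n*X*X*X => n*n*n*n*X*X => n*n*n*n*n*X => n*n*n*n*n*n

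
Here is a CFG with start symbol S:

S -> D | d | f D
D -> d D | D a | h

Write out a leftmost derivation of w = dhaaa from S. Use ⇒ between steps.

S ⇒ D   [S -> D]
D ⇒ Da   [D -> D a]
Da ⇒ Daa   [D -> D a]
Daa ⇒ dDaa   [D -> d D]
dDaa ⇒ dDaaa   [D -> D a]
dDaaa ⇒ dhaaa   [D -> h]

S ⇒ D ⇒ Da ⇒ Daa ⇒ dDaa ⇒ dDaaa ⇒ dhaaa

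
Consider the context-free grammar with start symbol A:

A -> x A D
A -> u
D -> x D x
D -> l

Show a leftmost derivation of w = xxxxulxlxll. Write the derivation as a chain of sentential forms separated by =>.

A => xAD => xxADD => xxxADDD => xxxxADDDD => xxxxuDDDD => xxxxulDDD => xxxxulxDxDD => xxxxulxlxDD => xxxxulxlxlD => xxxxulxlxll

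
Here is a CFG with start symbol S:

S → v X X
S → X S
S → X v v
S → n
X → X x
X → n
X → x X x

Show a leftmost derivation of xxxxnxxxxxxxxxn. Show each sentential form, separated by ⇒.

S ⇒ XS   [S → X S]
XS ⇒ xXxS   [X → x X x]
xXxS ⇒ xxXxxS   [X → x X x]
xxXxxS ⇒ xxxXxxxS   [X → x X x]
xxxXxxxS ⇒ xxxXxxxxS   [X → X x]
xxxXxxxxS ⇒ xxxXxxxxxS   [X → X x]
xxxXxxxxxS ⇒ xxxXxxxxxxS   [X → X x]
xxxXxxxxxxS ⇒ xxxxXxxxxxxxS   [X → x X x]
xxxxXxxxxxxxS ⇒ xxxxXxxxxxxxxS   [X → X x]
xxxxXxxxxxxxxS ⇒ xxxxXxxxxxxxxxS   [X → X x]
xxxxXxxxxxxxxxS ⇒ xxxxnxxxxxxxxxS   [X → n]
xxxxnxxxxxxxxxS ⇒ xxxxnxxxxxxxxxn   [S → n]

S ⇒ XS ⇒ xXxS ⇒ xxXxxS ⇒ xxxXxxxS ⇒ xxxXxxxxS ⇒ xxxXxxxxxS ⇒ xxxXxxxxxxS ⇒ xxxxXxxxxxxxS ⇒ xxxxXxxxxxxxxS ⇒ xxxxXxxxxxxxxxS ⇒ xxxxnxxxxxxxxxS ⇒ xxxxnxxxxxxxxxn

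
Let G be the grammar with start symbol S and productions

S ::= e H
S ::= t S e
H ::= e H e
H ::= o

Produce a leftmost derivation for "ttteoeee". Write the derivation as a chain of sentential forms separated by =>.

S => tSe   [S ::= t S e]
tSe => ttSee   [S ::= t S e]
ttSee => tttSeee   [S ::= t S e]
tttSeee => ttteHeee   [S ::= e H]
ttteHeee => ttteoeee   [H ::= o]

S => tSe => ttSee => tttSeee => ttteHeee => ttteoeee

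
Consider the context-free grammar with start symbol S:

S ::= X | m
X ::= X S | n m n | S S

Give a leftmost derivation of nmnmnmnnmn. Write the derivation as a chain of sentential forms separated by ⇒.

S ⇒ X ⇒ XS ⇒ XSS ⇒ XSSS ⇒ nmnSSS ⇒ nmnmSS ⇒ nmnmXS ⇒ nmnmnmnS ⇒ nmnmnmnX ⇒ nmnmnmnnmn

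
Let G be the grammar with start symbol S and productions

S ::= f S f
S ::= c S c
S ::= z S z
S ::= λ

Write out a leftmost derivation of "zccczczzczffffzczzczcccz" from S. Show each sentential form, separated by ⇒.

S ⇒ zSz ⇒ zcScz ⇒ zccSccz ⇒ zcccScccz ⇒ zccczSzcccz ⇒ zccczcSczcccz ⇒ zccczczSzczcccz ⇒ zccczczzSzzczcccz ⇒ zccczczzcSczzczcccz ⇒ zccczczzczSzczzczcccz ⇒ zccczczzczfSfzczzczcccz ⇒ zccczczzczffSffzczzczcccz ⇒ zccczczzczffffzczzczcccz

S ⇒ zSz   [S ::= z S z]
zSz ⇒ zcScz   [S ::= c S c]
zcScz ⇒ zccSccz   [S ::= c S c]
zccSccz ⇒ zcccScccz   [S ::= c S c]
zcccScccz ⇒ zccczSzcccz   [S ::= z S z]
zccczSzcccz ⇒ zccczcSczcccz   [S ::= c S c]
zccczcSczcccz ⇒ zccczczSzczcccz   [S ::= z S z]
zccczczSzczcccz ⇒ zccczczzSzzczcccz   [S ::= z S z]
zccczczzSzzczcccz ⇒ zccczczzcSczzczcccz   [S ::= c S c]
zccczczzcSczzczcccz ⇒ zccczczzczSzczzczcccz   [S ::= z S z]
zccczczzczSzczzczcccz ⇒ zccczczzczfSfzczzczcccz   [S ::= f S f]
zccczczzczfSfzczzczcccz ⇒ zccczczzczffSffzczzczcccz   [S ::= f S f]
zccczczzczffSffzczzczcccz ⇒ zccczczzczffffzczzczcccz   [S ::= λ]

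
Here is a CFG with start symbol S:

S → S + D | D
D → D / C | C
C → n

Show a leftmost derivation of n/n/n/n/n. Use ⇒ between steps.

S ⇒ D ⇒ D/C ⇒ D/C/C ⇒ D/C/C/C ⇒ D/C/C/C/C ⇒ C/C/C/C/C ⇒ n/C/C/C/C ⇒ n/n/C/C/C ⇒ n/n/n/C/C ⇒ n/n/n/n/C ⇒ n/n/n/n/n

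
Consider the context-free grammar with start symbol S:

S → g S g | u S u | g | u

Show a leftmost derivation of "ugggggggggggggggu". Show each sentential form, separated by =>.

S=>uSu=>ugSgu=>uggSggu=>ugggSgggu=>uggggSggggu=>ugggggSgggggu=>uggggggSggggggu=>ugggggggSgggggggu=>ugggggggggggggggu

S => uSu   [S → u S u]
uSu => ugSgu   [S → g S g]
ugSgu => uggSggu   [S → g S g]
uggSggu => ugggSgggu   [S → g S g]
ugggSgggu => uggggSggggu   [S → g S g]
uggggSggggu => ugggggSgggggu   [S → g S g]
ugggggSgggggu => uggggggSggggggu   [S → g S g]
uggggggSggggggu => ugggggggSgggggggu   [S → g S g]
ugggggggSgggggggu => ugggggggggggggggu   [S → g]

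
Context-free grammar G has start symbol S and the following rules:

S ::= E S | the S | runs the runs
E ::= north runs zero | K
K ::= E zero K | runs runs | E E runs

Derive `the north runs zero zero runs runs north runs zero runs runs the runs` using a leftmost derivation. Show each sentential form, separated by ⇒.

S ⇒ the S ⇒ the E S ⇒ the K S ⇒ the E E runs S ⇒ the K E runs S ⇒ the E zero K E runs S ⇒ the north runs zero zero K E runs S ⇒ the north runs zero zero runs runs E runs S ⇒ the north runs zero zero runs runs north runs zero runs S ⇒ the north runs zero zero runs runs north runs zero runs runs the runs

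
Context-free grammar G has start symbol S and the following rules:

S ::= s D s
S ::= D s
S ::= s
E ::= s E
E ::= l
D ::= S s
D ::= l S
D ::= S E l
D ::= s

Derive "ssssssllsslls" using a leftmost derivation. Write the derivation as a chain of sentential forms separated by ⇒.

S⇒sDs⇒sSEls⇒sDsEls⇒sSElsEls⇒sDsElsEls⇒sSssElsEls⇒ssDsssElsEls⇒ssssssElsEls⇒ssssssllsEls⇒ssssssllssEls⇒ssssssllsslls

S ⇒ sDs   [S ::= s D s]
sDs ⇒ sSEls   [D ::= S E l]
sSEls ⇒ sDsEls   [S ::= D s]
sDsEls ⇒ sSElsEls   [D ::= S E l]
sSElsEls ⇒ sDsElsEls   [S ::= D s]
sDsElsEls ⇒ sSssElsEls   [D ::= S s]
sSssElsEls ⇒ ssDsssElsEls   [S ::= s D s]
ssDsssElsEls ⇒ ssssssElsEls   [D ::= s]
ssssssElsEls ⇒ ssssssllsEls   [E ::= l]
ssssssllsEls ⇒ ssssssllssEls   [E ::= s E]
ssssssllssEls ⇒ ssssssllsslls   [E ::= l]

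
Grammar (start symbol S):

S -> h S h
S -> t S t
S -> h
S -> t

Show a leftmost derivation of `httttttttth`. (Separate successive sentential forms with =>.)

S=>hSh=>htSth=>httStth=>htttSttth=>httttStttth=>httttttttth

S => hSh   [S -> h S h]
hSh => htSth   [S -> t S t]
htSth => httStth   [S -> t S t]
httStth => htttSttth   [S -> t S t]
htttSttth => httttStttth   [S -> t S t]
httttStttth => httttttttth   [S -> t]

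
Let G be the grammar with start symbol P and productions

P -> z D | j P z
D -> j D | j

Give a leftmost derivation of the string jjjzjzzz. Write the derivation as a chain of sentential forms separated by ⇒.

P ⇒ jPz ⇒ jjPzz ⇒ jjjPzzz ⇒ jjjzDzzz ⇒ jjjzjzzz

P ⇒ jPz   [P -> j P z]
jPz ⇒ jjPzz   [P -> j P z]
jjPzz ⇒ jjjPzzz   [P -> j P z]
jjjPzzz ⇒ jjjzDzzz   [P -> z D]
jjjzDzzz ⇒ jjjzjzzz   [D -> j]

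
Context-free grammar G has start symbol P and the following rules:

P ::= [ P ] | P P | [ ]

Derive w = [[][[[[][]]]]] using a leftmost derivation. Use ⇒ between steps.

P ⇒ [P]   [P ::= [ P ]]
[P] ⇒ [PP]   [P ::= P P]
[PP] ⇒ [[]P]   [P ::= [ ]]
[[]P] ⇒ [[][P]]   [P ::= [ P ]]
[[][P]] ⇒ [[][[P]]]   [P ::= [ P ]]
[[][[P]]] ⇒ [[][[[P]]]]   [P ::= [ P ]]
[[][[[P]]]] ⇒ [[][[[PP]]]]   [P ::= P P]
[[][[[PP]]]] ⇒ [[][[[[]P]]]]   [P ::= [ ]]
[[][[[[]P]]]] ⇒ [[][[[[][]]]]]   [P ::= [ ]]

P ⇒ [P] ⇒ [PP] ⇒ [[]P] ⇒ [[][P]] ⇒ [[][[P]]] ⇒ [[][[[P]]]] ⇒ [[][[[PP]]]] ⇒ [[][[[[]P]]]] ⇒ [[][[[[][]]]]]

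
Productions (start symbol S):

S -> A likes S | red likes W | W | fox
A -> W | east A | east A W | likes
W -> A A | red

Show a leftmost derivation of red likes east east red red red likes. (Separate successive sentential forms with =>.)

S => red likes W => red likes A A => red likes east A W A => red likes east east A W W A => red likes east east W W W A => red likes east east red W W A => red likes east east red red W A => red likes east east red red red A => red likes east east red red red likes

S => red likes W   [S -> red likes W]
red likes W => red likes A A   [W -> A A]
red likes A A => red likes east A W A   [A -> east A W]
red likes east A W A => red likes east east A W W A   [A -> east A W]
red likes east east A W W A => red likes east east W W W A   [A -> W]
red likes east east W W W A => red likes east east red W W A   [W -> red]
red likes east east red W W A => red likes east east red red W A   [W -> red]
red likes east east red red W A => red likes east east red red red A   [W -> red]
red likes east east red red red A => red likes east east red red red likes   [A -> likes]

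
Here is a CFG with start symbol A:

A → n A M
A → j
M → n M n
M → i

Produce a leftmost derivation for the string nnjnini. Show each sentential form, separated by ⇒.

A⇒nAM⇒nnAMM⇒nnjMM⇒nnjnMnM⇒nnjninM⇒nnjnini

A ⇒ nAM   [A → n A M]
nAM ⇒ nnAMM   [A → n A M]
nnAMM ⇒ nnjMM   [A → j]
nnjMM ⇒ nnjnMnM   [M → n M n]
nnjnMnM ⇒ nnjninM   [M → i]
nnjninM ⇒ nnjnini   [M → i]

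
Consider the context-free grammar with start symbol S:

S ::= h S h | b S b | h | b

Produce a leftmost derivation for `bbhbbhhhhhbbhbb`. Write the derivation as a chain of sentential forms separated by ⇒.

S ⇒ bSb   [S ::= b S b]
bSb ⇒ bbSbb   [S ::= b S b]
bbSbb ⇒ bbhShbb   [S ::= h S h]
bbhShbb ⇒ bbhbSbhbb   [S ::= b S b]
bbhbSbhbb ⇒ bbhbbSbbhbb   [S ::= b S b]
bbhbbSbbhbb ⇒ bbhbbhShbbhbb   [S ::= h S h]
bbhbbhShbbhbb ⇒ bbhbbhhShhbbhbb   [S ::= h S h]
bbhbbhhShhbbhbb ⇒ bbhbbhhhhhbbhbb   [S ::= h]

S⇒bSb⇒bbSbb⇒bbhShbb⇒bbhbSbhbb⇒bbhbbSbbhbb⇒bbhbbhShbbhbb⇒bbhbbhhShhbbhbb⇒bbhbbhhhhhbbhbb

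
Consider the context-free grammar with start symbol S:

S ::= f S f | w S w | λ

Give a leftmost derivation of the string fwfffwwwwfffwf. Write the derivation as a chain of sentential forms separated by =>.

S => fSf => fwSwf => fwfSfwf => fwffSffwf => fwfffSfffwf => fwfffwSwfffwf => fwfffwwSwwfffwf => fwfffwwwwfffwf

S => fSf   [S ::= f S f]
fSf => fwSwf   [S ::= w S w]
fwSwf => fwfSfwf   [S ::= f S f]
fwfSfwf => fwffSffwf   [S ::= f S f]
fwffSffwf => fwfffSfffwf   [S ::= f S f]
fwfffSfffwf => fwfffwSwfffwf   [S ::= w S w]
fwfffwSwfffwf => fwfffwwSwwfffwf   [S ::= w S w]
fwfffwwSwwfffwf => fwfffwwwwfffwf   [S ::= λ]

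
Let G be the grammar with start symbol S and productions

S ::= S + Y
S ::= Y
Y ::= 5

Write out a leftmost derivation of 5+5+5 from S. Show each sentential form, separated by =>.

S => S+Y   [S ::= S + Y]
S+Y => S+Y+Y   [S ::= S + Y]
S+Y+Y => Y+Y+Y   [S ::= Y]
Y+Y+Y => 5+Y+Y   [Y ::= 5]
5+Y+Y => 5+5+Y   [Y ::= 5]
5+5+Y => 5+5+5   [Y ::= 5]

S => S+Y => S+Y+Y => Y+Y+Y => 5+Y+Y => 5+5+Y => 5+5+5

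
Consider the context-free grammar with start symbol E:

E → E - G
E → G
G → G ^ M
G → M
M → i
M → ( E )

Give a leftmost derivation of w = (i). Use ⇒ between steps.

E⇒G⇒M⇒(E)⇒(G)⇒(M)⇒(i)

E ⇒ G   [E → G]
G ⇒ M   [G → M]
M ⇒ (E)   [M → ( E )]
(E) ⇒ (G)   [E → G]
(G) ⇒ (M)   [G → M]
(M) ⇒ (i)   [M → i]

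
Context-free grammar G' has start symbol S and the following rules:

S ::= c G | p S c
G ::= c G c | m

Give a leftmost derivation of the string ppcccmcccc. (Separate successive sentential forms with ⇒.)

S ⇒ pSc ⇒ ppScc ⇒ ppcGcc ⇒ ppccGccc ⇒ ppcccGcccc ⇒ ppcccmcccc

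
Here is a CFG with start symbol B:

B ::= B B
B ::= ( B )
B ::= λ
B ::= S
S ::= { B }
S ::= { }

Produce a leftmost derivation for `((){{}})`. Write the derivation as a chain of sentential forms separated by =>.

B => BB => (B)B => (BB)B => (BBB)B => ((B)BB)B => (()BB)B => (()SB)B => ((){B}B)B => ((){BB}B)B => ((){SB}B)B => ((){{}B}B)B => ((){{}}B)B => ((){{}})B => ((){{}})

B => BB   [B ::= B B]
BB => (B)B   [B ::= ( B )]
(B)B => (BB)B   [B ::= B B]
(BB)B => (BBB)B   [B ::= B B]
(BBB)B => ((B)BB)B   [B ::= ( B )]
((B)BB)B => (()BB)B   [B ::= λ]
(()BB)B => (()SB)B   [B ::= S]
(()SB)B => ((){B}B)B   [S ::= { B }]
((){B}B)B => ((){BB}B)B   [B ::= B B]
((){BB}B)B => ((){SB}B)B   [B ::= S]
((){SB}B)B => ((){{}B}B)B   [S ::= { }]
((){{}B}B)B => ((){{}}B)B   [B ::= λ]
((){{}}B)B => ((){{}})B   [B ::= λ]
((){{}})B => ((){{}})   [B ::= λ]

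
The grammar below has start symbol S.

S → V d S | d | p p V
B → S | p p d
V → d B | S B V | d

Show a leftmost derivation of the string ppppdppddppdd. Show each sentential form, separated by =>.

S => ppV   [S → p p V]
ppV => ppSBV   [V → S B V]
ppSBV => ppppVBV   [S → p p V]
ppppVBV => ppppSBVBV   [V → S B V]
ppppSBVBV => ppppdBVBV   [S → d]
ppppdBVBV => ppppdppdVBV   [B → p p d]
ppppdppdVBV => ppppdppddBV   [V → d]
ppppdppddBV => ppppdppddppdV   [B → p p d]
ppppdppddppdV => ppppdppddppdd   [V → d]

S => ppV => ppSBV => ppppVBV => ppppSBVBV => ppppdBVBV => ppppdppdVBV => ppppdppddBV => ppppdppddppdV => ppppdppddppdd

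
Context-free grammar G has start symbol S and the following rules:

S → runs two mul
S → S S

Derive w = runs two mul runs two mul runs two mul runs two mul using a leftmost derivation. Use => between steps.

S => S S => S S S => runs two mul S S => runs two mul runs two mul S => runs two mul runs two mul S S => runs two mul runs two mul runs two mul S => runs two mul runs two mul runs two mul runs two mul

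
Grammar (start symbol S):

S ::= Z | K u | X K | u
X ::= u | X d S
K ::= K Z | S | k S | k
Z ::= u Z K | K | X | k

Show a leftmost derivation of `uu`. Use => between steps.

S => Z => K => KZ => SZ => uZ => uK => uS => uu

S => Z   [S ::= Z]
Z => K   [Z ::= K]
K => KZ   [K ::= K Z]
KZ => SZ   [K ::= S]
SZ => uZ   [S ::= u]
uZ => uK   [Z ::= K]
uK => uS   [K ::= S]
uS => uu   [S ::= u]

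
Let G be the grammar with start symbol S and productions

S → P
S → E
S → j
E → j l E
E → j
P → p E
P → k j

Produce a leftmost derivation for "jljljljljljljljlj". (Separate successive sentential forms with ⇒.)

S ⇒ E ⇒ jlE ⇒ jljlE ⇒ jljljlE ⇒ jljljljlE ⇒ jljljljljlE ⇒ jljljljljljlE ⇒ jljljljljljljlE ⇒ jljljljljljljljlE ⇒ jljljljljljljljlj

S ⇒ E   [S → E]
E ⇒ jlE   [E → j l E]
jlE ⇒ jljlE   [E → j l E]
jljlE ⇒ jljljlE   [E → j l E]
jljljlE ⇒ jljljljlE   [E → j l E]
jljljljlE ⇒ jljljljljlE   [E → j l E]
jljljljljlE ⇒ jljljljljljlE   [E → j l E]
jljljljljljlE ⇒ jljljljljljljlE   [E → j l E]
jljljljljljljlE ⇒ jljljljljljljljlE   [E → j l E]
jljljljljljljljlE ⇒ jljljljljljljljlj   [E → j]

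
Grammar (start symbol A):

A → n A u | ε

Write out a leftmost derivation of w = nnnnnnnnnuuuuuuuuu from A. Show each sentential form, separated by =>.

A => nAu => nnAuu => nnnAuuu => nnnnAuuuu => nnnnnAuuuuu => nnnnnnAuuuuuu => nnnnnnnAuuuuuuu => nnnnnnnnAuuuuuuuu => nnnnnnnnnAuuuuuuuuu => nnnnnnnnnuuuuuuuuu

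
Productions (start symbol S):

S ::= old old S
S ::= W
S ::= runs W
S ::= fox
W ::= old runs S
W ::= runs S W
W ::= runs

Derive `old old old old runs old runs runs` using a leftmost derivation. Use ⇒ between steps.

S ⇒ old old S ⇒ old old old old S ⇒ old old old old runs W ⇒ old old old old runs old runs S ⇒ old old old old runs old runs W ⇒ old old old old runs old runs runs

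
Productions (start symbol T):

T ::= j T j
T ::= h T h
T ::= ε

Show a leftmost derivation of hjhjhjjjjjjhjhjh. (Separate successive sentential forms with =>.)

T => hTh   [T ::= h T h]
hTh => hjTjh   [T ::= j T j]
hjTjh => hjhThjh   [T ::= h T h]
hjhThjh => hjhjTjhjh   [T ::= j T j]
hjhjTjhjh => hjhjhThjhjh   [T ::= h T h]
hjhjhThjhjh => hjhjhjTjhjhjh   [T ::= j T j]
hjhjhjTjhjhjh => hjhjhjjTjjhjhjh   [T ::= j T j]
hjhjhjjTjjhjhjh => hjhjhjjjTjjjhjhjh   [T ::= j T j]
hjhjhjjjTjjjhjhjh => hjhjhjjjjjjhjhjh   [T ::= ε]

T => hTh => hjTjh => hjhThjh => hjhjTjhjh => hjhjhThjhjh => hjhjhjTjhjhjh => hjhjhjjTjjhjhjh => hjhjhjjjTjjjhjhjh => hjhjhjjjjjjhjhjh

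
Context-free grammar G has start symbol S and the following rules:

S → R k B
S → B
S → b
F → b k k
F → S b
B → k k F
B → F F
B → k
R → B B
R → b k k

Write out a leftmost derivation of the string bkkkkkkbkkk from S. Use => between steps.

S => RkB   [S → R k B]
RkB => BBkB   [R → B B]
BBkB => FFBkB   [B → F F]
FFBkB => bkkFBkB   [F → b k k]
bkkFBkB => bkkSbBkB   [F → S b]
bkkSbBkB => bkkRkBbBkB   [S → R k B]
bkkRkBbBkB => bkkBBkBbBkB   [R → B B]
bkkBBkBbBkB => bkkkBkBbBkB   [B → k]
bkkkBkBbBkB => bkkkkkBbBkB   [B → k]
bkkkkkBbBkB => bkkkkkkbBkB   [B → k]
bkkkkkkbBkB => bkkkkkkbkkB   [B → k]
bkkkkkkbkkB => bkkkkkkbkkk   [B → k]

S => RkB => BBkB => FFBkB => bkkFBkB => bkkSbBkB => bkkRkBbBkB => bkkBBkBbBkB => bkkkBkBbBkB => bkkkkkBbBkB => bkkkkkkbBkB => bkkkkkkbkkB => bkkkkkkbkkk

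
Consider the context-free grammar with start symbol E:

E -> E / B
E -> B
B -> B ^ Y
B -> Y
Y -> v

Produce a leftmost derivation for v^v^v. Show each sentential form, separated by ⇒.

E⇒B⇒B^Y⇒B^Y^Y⇒Y^Y^Y⇒v^Y^Y⇒v^v^Y⇒v^v^v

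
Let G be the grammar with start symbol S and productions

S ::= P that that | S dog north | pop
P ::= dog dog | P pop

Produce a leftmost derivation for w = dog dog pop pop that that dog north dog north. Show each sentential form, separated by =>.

S => S dog north => S dog north dog north => P that that dog north dog north => P pop that that dog north dog north => P pop pop that that dog north dog north => dog dog pop pop that that dog north dog north

S => S dog north   [S ::= S dog north]
S dog north => S dog north dog north   [S ::= S dog north]
S dog north dog north => P that that dog north dog north   [S ::= P that that]
P that that dog north dog north => P pop that that dog north dog north   [P ::= P pop]
P pop that that dog north dog north => P pop pop that that dog north dog north   [P ::= P pop]
P pop pop that that dog north dog north => dog dog pop pop that that dog north dog north   [P ::= dog dog]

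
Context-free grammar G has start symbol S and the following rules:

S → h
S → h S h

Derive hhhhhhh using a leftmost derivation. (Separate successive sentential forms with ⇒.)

S ⇒ hSh   [S → h S h]
hSh ⇒ hhShh   [S → h S h]
hhShh ⇒ hhhShhh   [S → h S h]
hhhShhh ⇒ hhhhhhh   [S → h]

S⇒hSh⇒hhShh⇒hhhShhh⇒hhhhhhh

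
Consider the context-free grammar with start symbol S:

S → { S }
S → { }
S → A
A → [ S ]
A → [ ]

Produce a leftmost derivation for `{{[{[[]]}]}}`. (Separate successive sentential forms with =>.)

S => {S} => {{S}} => {{A}} => {{[S]}} => {{[{S}]}} => {{[{A}]}} => {{[{[S]}]}} => {{[{[A]}]}} => {{[{[[]]}]}}

S => {S}   [S → { S }]
{S} => {{S}}   [S → { S }]
{{S}} => {{A}}   [S → A]
{{A}} => {{[S]}}   [A → [ S ]]
{{[S]}} => {{[{S}]}}   [S → { S }]
{{[{S}]}} => {{[{A}]}}   [S → A]
{{[{A}]}} => {{[{[S]}]}}   [A → [ S ]]
{{[{[S]}]}} => {{[{[A]}]}}   [S → A]
{{[{[A]}]}} => {{[{[[]]}]}}   [A → [ ]]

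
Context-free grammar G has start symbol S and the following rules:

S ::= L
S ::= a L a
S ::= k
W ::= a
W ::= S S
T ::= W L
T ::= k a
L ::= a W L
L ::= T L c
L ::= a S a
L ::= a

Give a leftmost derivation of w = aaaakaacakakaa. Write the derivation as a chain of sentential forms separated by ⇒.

S ⇒ aLa   [S ::= a L a]
aLa ⇒ aaWLa   [L ::= a W L]
aaWLa ⇒ aaSSLa   [W ::= S S]
aaSSLa ⇒ aaLSLa   [S ::= L]
aaLSLa ⇒ aaaWLSLa   [L ::= a W L]
aaaWLSLa ⇒ aaaSSLSLa   [W ::= S S]
aaaSSLSLa ⇒ aaaaLaSLSLa   [S ::= a L a]
aaaaLaSLSLa ⇒ aaaaTLcaSLSLa   [L ::= T L c]
aaaaTLcaSLSLa ⇒ aaaakaLcaSLSLa   [T ::= k a]
aaaakaLcaSLSLa ⇒ aaaakaacaSLSLa   [L ::= a]
aaaakaacaSLSLa ⇒ aaaakaacakLSLa   [S ::= k]
aaaakaacakLSLa ⇒ aaaakaacakaSLa   [L ::= a]
aaaakaacakaSLa ⇒ aaaakaacakakLa   [S ::= k]
aaaakaacakakLa ⇒ aaaakaacakakaa   [L ::= a]

S ⇒ aLa ⇒ aaWLa ⇒ aaSSLa ⇒ aaLSLa ⇒ aaaWLSLa ⇒ aaaSSLSLa ⇒ aaaaLaSLSLa ⇒ aaaaTLcaSLSLa ⇒ aaaakaLcaSLSLa ⇒ aaaakaacaSLSLa ⇒ aaaakaacakLSLa ⇒ aaaakaacakaSLa ⇒ aaaakaacakakLa ⇒ aaaakaacakakaa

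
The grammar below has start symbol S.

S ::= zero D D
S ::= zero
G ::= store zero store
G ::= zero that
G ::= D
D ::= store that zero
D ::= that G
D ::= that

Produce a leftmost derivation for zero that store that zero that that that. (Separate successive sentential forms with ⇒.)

S ⇒ zero D D ⇒ zero that G D ⇒ zero that D D ⇒ zero that store that zero D ⇒ zero that store that zero that G ⇒ zero that store that zero that D ⇒ zero that store that zero that that G ⇒ zero that store that zero that that D ⇒ zero that store that zero that that that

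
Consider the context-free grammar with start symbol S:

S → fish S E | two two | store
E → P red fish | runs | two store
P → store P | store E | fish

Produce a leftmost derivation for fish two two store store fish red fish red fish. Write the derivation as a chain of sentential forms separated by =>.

S => fish S E => fish two two E => fish two two P red fish => fish two two store P red fish => fish two two store store E red fish => fish two two store store P red fish red fish => fish two two store store fish red fish red fish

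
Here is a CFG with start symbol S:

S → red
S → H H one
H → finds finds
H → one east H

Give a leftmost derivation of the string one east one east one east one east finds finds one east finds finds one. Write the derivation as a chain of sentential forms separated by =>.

S => H H one => one east H H one => one east one east H H one => one east one east one east H H one => one east one east one east one east H H one => one east one east one east one east finds finds H one => one east one east one east one east finds finds one east H one => one east one east one east one east finds finds one east finds finds one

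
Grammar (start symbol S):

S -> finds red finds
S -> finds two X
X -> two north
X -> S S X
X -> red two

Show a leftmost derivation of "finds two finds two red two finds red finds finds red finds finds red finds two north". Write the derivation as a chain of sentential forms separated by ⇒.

S ⇒ finds two X   [S -> finds two X]
finds two X ⇒ finds two S S X   [X -> S S X]
finds two S S X ⇒ finds two finds two X S X   [S -> finds two X]
finds two finds two X S X ⇒ finds two finds two red two S X   [X -> red two]
finds two finds two red two S X ⇒ finds two finds two red two finds red finds X   [S -> finds red finds]
finds two finds two red two finds red finds X ⇒ finds two finds two red two finds red finds S S X   [X -> S S X]
finds two finds two red two finds red finds S S X ⇒ finds two finds two red two finds red finds finds red finds S X   [S -> finds red finds]
finds two finds two red two finds red finds finds red finds S X ⇒ finds two finds two red two finds red finds finds red finds finds red finds X   [S -> finds red finds]
finds two finds two red two finds red finds finds red finds finds red finds X ⇒ finds two finds two red two finds red finds finds red finds finds red finds two north   [X -> two north]

S ⇒ finds two X ⇒ finds two S S X ⇒ finds two finds two X S X ⇒ finds two finds two red two S X ⇒ finds two finds two red two finds red finds X ⇒ finds two finds two red two finds red finds S S X ⇒ finds two finds two red two finds red finds finds red finds S X ⇒ finds two finds two red two finds red finds finds red finds finds red finds X ⇒ finds two finds two red two finds red finds finds red finds finds red finds two north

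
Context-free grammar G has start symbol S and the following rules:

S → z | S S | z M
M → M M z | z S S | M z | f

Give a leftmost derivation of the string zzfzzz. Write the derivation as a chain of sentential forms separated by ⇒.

S ⇒ SS   [S → S S]
SS ⇒ SSS   [S → S S]
SSS ⇒ SSSS   [S → S S]
SSSS ⇒ zSSS   [S → z]
zSSS ⇒ zzMSS   [S → z M]
zzMSS ⇒ zzMzSS   [M → M z]
zzMzSS ⇒ zzfzSS   [M → f]
zzfzSS ⇒ zzfzzS   [S → z]
zzfzzS ⇒ zzfzzz   [S → z]

S⇒SS⇒SSS⇒SSSS⇒zSSS⇒zzMSS⇒zzMzSS⇒zzfzSS⇒zzfzzS⇒zzfzzz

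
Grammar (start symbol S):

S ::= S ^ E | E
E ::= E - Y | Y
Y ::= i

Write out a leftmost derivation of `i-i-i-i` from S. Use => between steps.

S => E => E-Y => E-Y-Y => E-Y-Y-Y => Y-Y-Y-Y => i-Y-Y-Y => i-i-Y-Y => i-i-i-Y => i-i-i-i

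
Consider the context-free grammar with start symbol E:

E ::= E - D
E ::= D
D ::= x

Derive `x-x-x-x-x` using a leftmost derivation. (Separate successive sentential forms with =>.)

E => E-D => E-D-D => E-D-D-D => E-D-D-D-D => D-D-D-D-D => x-D-D-D-D => x-x-D-D-D => x-x-x-D-D => x-x-x-x-D => x-x-x-x-x

E => E-D   [E ::= E - D]
E-D => E-D-D   [E ::= E - D]
E-D-D => E-D-D-D   [E ::= E - D]
E-D-D-D => E-D-D-D-D   [E ::= E - D]
E-D-D-D-D => D-D-D-D-D   [E ::= D]
D-D-D-D-D => x-D-D-D-D   [D ::= x]
x-D-D-D-D => x-x-D-D-D   [D ::= x]
x-x-D-D-D => x-x-x-D-D   [D ::= x]
x-x-x-D-D => x-x-x-x-D   [D ::= x]
x-x-x-x-D => x-x-x-x-x   [D ::= x]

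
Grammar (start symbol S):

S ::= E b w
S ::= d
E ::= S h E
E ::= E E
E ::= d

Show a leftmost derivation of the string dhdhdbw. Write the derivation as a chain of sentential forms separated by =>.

S => Ebw   [S ::= E b w]
Ebw => ShEbw   [E ::= S h E]
ShEbw => dhEbw   [S ::= d]
dhEbw => dhShEbw   [E ::= S h E]
dhShEbw => dhdhEbw   [S ::= d]
dhdhEbw => dhdhdbw   [E ::= d]

S => Ebw => ShEbw => dhEbw => dhShEbw => dhdhEbw => dhdhdbw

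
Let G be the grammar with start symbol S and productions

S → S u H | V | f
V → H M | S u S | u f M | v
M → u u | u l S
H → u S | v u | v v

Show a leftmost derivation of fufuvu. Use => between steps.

S => V   [S → V]
V => SuS   [V → S u S]
SuS => fuS   [S → f]
fuS => fuSuH   [S → S u H]
fuSuH => fufuH   [S → f]
fufuH => fufuvu   [H → v u]

S => V => SuS => fuS => fuSuH => fufuH => fufuvu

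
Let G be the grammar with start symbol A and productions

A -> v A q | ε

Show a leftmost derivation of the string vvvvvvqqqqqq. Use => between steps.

A => vAq   [A -> v A q]
vAq => vvAqq   [A -> v A q]
vvAqq => vvvAqqq   [A -> v A q]
vvvAqqq => vvvvAqqqq   [A -> v A q]
vvvvAqqqq => vvvvvAqqqqq   [A -> v A q]
vvvvvAqqqqq => vvvvvvAqqqqqq   [A -> v A q]
vvvvvvAqqqqqq => vvvvvvqqqqqq   [A -> ε]

A => vAq => vvAqq => vvvAqqq => vvvvAqqqq => vvvvvAqqqqq => vvvvvvAqqqqqq => vvvvvvqqqqqq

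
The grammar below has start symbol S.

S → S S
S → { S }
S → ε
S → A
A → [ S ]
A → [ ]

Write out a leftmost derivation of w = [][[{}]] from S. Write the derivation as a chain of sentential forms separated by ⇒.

S ⇒ SS   [S → S S]
SS ⇒ AS   [S → A]
AS ⇒ []S   [A → [ ]]
[]S ⇒ []A   [S → A]
[]A ⇒ [][S]   [A → [ S ]]
[][S] ⇒ [][A]   [S → A]
[][A] ⇒ [][[S]]   [A → [ S ]]
[][[S]] ⇒ [][[{S}]]   [S → { S }]
[][[{S}]] ⇒ [][[{}]]   [S → ε]

S ⇒ SS ⇒ AS ⇒ []S ⇒ []A ⇒ [][S] ⇒ [][A] ⇒ [][[S]] ⇒ [][[{S}]] ⇒ [][[{}]]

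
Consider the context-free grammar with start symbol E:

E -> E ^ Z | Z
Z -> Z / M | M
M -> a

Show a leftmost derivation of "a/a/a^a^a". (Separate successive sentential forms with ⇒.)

E ⇒ E^Z   [E -> E ^ Z]
E^Z ⇒ E^Z^Z   [E -> E ^ Z]
E^Z^Z ⇒ Z^Z^Z   [E -> Z]
Z^Z^Z ⇒ Z/M^Z^Z   [Z -> Z / M]
Z/M^Z^Z ⇒ Z/M/M^Z^Z   [Z -> Z / M]
Z/M/M^Z^Z ⇒ M/M/M^Z^Z   [Z -> M]
M/M/M^Z^Z ⇒ a/M/M^Z^Z   [M -> a]
a/M/M^Z^Z ⇒ a/a/M^Z^Z   [M -> a]
a/a/M^Z^Z ⇒ a/a/a^Z^Z   [M -> a]
a/a/a^Z^Z ⇒ a/a/a^M^Z   [Z -> M]
a/a/a^M^Z ⇒ a/a/a^a^Z   [M -> a]
a/a/a^a^Z ⇒ a/a/a^a^M   [Z -> M]
a/a/a^a^M ⇒ a/a/a^a^a   [M -> a]

E⇒E^Z⇒E^Z^Z⇒Z^Z^Z⇒Z/M^Z^Z⇒Z/M/M^Z^Z⇒M/M/M^Z^Z⇒a/M/M^Z^Z⇒a/a/M^Z^Z⇒a/a/a^Z^Z⇒a/a/a^M^Z⇒a/a/a^a^Z⇒a/a/a^a^M⇒a/a/a^a^a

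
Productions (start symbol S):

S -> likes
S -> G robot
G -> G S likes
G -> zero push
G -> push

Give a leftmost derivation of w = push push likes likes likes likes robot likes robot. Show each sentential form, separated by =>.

S => G robot   [S -> G robot]
G robot => G S likes robot   [G -> G S likes]
G S likes robot => push S likes robot   [G -> push]
push S likes robot => push G robot likes robot   [S -> G robot]
push G robot likes robot => push G S likes robot likes robot   [G -> G S likes]
push G S likes robot likes robot => push G S likes S likes robot likes robot   [G -> G S likes]
push G S likes S likes robot likes robot => push push S likes S likes robot likes robot   [G -> push]
push push S likes S likes robot likes robot => push push likes likes S likes robot likes robot   [S -> likes]
push push likes likes S likes robot likes robot => push push likes likes likes likes robot likes robot   [S -> likes]

S => G robot => G S likes robot => push S likes robot => push G robot likes robot => push G S likes robot likes robot => push G S likes S likes robot likes robot => push push S likes S likes robot likes robot => push push likes likes S likes robot likes robot => push push likes likes likes likes robot likes robot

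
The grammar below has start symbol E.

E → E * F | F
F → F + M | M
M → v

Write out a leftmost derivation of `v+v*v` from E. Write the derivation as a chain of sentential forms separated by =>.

E => E*F => F*F => F+M*F => M+M*F => v+M*F => v+v*F => v+v*M => v+v*v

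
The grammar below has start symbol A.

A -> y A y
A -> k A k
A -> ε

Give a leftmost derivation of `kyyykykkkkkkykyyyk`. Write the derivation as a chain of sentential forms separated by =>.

A=>kAk=>kyAyk=>kyyAyyk=>kyyyAyyyk=>kyyykAkyyyk=>kyyykyAykyyyk=>kyyykykAkykyyyk=>kyyykykkAkkykyyyk=>kyyykykkkAkkkykyyyk=>kyyykykkkkkkykyyyk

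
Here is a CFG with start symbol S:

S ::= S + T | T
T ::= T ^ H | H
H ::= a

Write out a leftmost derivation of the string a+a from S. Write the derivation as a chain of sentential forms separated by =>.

S => S+T   [S ::= S + T]
S+T => T+T   [S ::= T]
T+T => H+T   [T ::= H]
H+T => a+T   [H ::= a]
a+T => a+H   [T ::= H]
a+H => a+a   [H ::= a]

S=>S+T=>T+T=>H+T=>a+T=>a+H=>a+a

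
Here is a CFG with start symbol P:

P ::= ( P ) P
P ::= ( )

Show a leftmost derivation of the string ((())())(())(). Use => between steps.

P=>(P)P=>((P)P)P=>((())P)P=>((())())P=>((())())(P)P=>((())())(())P=>((())())(())()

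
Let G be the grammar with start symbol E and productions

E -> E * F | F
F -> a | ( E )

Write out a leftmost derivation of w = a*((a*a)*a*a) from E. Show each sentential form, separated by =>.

E => E*F   [E -> E * F]
E*F => F*F   [E -> F]
F*F => a*F   [F -> a]
a*F => a*(E)   [F -> ( E )]
a*(E) => a*(E*F)   [E -> E * F]
a*(E*F) => a*(E*F*F)   [E -> E * F]
a*(E*F*F) => a*(F*F*F)   [E -> F]
a*(F*F*F) => a*((E)*F*F)   [F -> ( E )]
a*((E)*F*F) => a*((E*F)*F*F)   [E -> E * F]
a*((E*F)*F*F) => a*((F*F)*F*F)   [E -> F]
a*((F*F)*F*F) => a*((a*F)*F*F)   [F -> a]
a*((a*F)*F*F) => a*((a*a)*F*F)   [F -> a]
a*((a*a)*F*F) => a*((a*a)*a*F)   [F -> a]
a*((a*a)*a*F) => a*((a*a)*a*a)   [F -> a]

E=>E*F=>F*F=>a*F=>a*(E)=>a*(E*F)=>a*(E*F*F)=>a*(F*F*F)=>a*((E)*F*F)=>a*((E*F)*F*F)=>a*((F*F)*F*F)=>a*((a*F)*F*F)=>a*((a*a)*F*F)=>a*((a*a)*a*F)=>a*((a*a)*a*a)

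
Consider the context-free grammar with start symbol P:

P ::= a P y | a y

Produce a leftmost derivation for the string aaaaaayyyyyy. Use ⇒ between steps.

P ⇒ aPy   [P ::= a P y]
aPy ⇒ aaPyy   [P ::= a P y]
aaPyy ⇒ aaaPyyy   [P ::= a P y]
aaaPyyy ⇒ aaaaPyyyy   [P ::= a P y]
aaaaPyyyy ⇒ aaaaaPyyyyy   [P ::= a P y]
aaaaaPyyyyy ⇒ aaaaaayyyyyy   [P ::= a y]

P ⇒ aPy ⇒ aaPyy ⇒ aaaPyyy ⇒ aaaaPyyyy ⇒ aaaaaPyyyyy ⇒ aaaaaayyyyyy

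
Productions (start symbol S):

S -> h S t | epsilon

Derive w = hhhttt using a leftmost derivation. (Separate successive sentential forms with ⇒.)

S⇒hSt⇒hhStt⇒hhhSttt⇒hhhttt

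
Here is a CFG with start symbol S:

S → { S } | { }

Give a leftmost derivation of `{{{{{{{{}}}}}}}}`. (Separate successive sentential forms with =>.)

S=>{S}=>{{S}}=>{{{S}}}=>{{{{S}}}}=>{{{{{S}}}}}=>{{{{{{S}}}}}}=>{{{{{{{S}}}}}}}=>{{{{{{{{}}}}}}}}

S => {S}   [S → { S }]
{S} => {{S}}   [S → { S }]
{{S}} => {{{S}}}   [S → { S }]
{{{S}}} => {{{{S}}}}   [S → { S }]
{{{{S}}}} => {{{{{S}}}}}   [S → { S }]
{{{{{S}}}}} => {{{{{{S}}}}}}   [S → { S }]
{{{{{{S}}}}}} => {{{{{{{S}}}}}}}   [S → { S }]
{{{{{{{S}}}}}}} => {{{{{{{{}}}}}}}}   [S → { }]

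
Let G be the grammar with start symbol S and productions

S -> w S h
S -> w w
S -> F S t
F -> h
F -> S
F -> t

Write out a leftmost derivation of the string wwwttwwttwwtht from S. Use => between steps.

S => FSt => SSt => wwSt => wwwSht => wwwFStht => wwwSStht => wwwFStStht => wwwtStStht => wwwtFSttStht => wwwttSttStht => wwwttwwttStht => wwwttwwttwwtht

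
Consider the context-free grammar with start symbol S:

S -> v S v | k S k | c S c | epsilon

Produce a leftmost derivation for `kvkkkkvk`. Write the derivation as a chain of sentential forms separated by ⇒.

S⇒kSk⇒kvSvk⇒kvkSkvk⇒kvkkSkkvk⇒kvkkkkvk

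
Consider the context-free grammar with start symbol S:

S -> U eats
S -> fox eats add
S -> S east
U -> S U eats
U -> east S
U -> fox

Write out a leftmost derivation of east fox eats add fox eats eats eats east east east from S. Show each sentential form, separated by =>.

S => S east => S east east => S east east east => U eats east east east => east S eats east east east => east U eats eats east east east => east S U eats eats eats east east east => east fox eats add U eats eats eats east east east => east fox eats add fox eats eats eats east east east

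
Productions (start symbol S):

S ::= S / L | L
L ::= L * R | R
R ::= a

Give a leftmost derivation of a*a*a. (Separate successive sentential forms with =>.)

S=>L=>L*R=>L*R*R=>R*R*R=>a*R*R=>a*a*R=>a*a*a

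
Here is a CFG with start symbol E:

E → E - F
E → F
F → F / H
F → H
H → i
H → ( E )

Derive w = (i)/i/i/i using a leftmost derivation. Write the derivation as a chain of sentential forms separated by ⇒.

E ⇒ F ⇒ F/H ⇒ F/H/H ⇒ F/H/H/H ⇒ H/H/H/H ⇒ (E)/H/H/H ⇒ (F)/H/H/H ⇒ (H)/H/H/H ⇒ (i)/H/H/H ⇒ (i)/i/H/H ⇒ (i)/i/i/H ⇒ (i)/i/i/i

E ⇒ F   [E → F]
F ⇒ F/H   [F → F / H]
F/H ⇒ F/H/H   [F → F / H]
F/H/H ⇒ F/H/H/H   [F → F / H]
F/H/H/H ⇒ H/H/H/H   [F → H]
H/H/H/H ⇒ (E)/H/H/H   [H → ( E )]
(E)/H/H/H ⇒ (F)/H/H/H   [E → F]
(F)/H/H/H ⇒ (H)/H/H/H   [F → H]
(H)/H/H/H ⇒ (i)/H/H/H   [H → i]
(i)/H/H/H ⇒ (i)/i/H/H   [H → i]
(i)/i/H/H ⇒ (i)/i/i/H   [H → i]
(i)/i/i/H ⇒ (i)/i/i/i   [H → i]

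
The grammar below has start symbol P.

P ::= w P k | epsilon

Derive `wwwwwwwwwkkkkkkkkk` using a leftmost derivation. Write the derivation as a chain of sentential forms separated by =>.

P=>wPk=>wwPkk=>wwwPkkk=>wwwwPkkkk=>wwwwwPkkkkk=>wwwwwwPkkkkkk=>wwwwwwwPkkkkkkk=>wwwwwwwwPkkkkkkkk=>wwwwwwwwwPkkkkkkkkk=>wwwwwwwwwkkkkkkkkk

P => wPk   [P ::= w P k]
wPk => wwPkk   [P ::= w P k]
wwPkk => wwwPkkk   [P ::= w P k]
wwwPkkk => wwwwPkkkk   [P ::= w P k]
wwwwPkkkk => wwwwwPkkkkk   [P ::= w P k]
wwwwwPkkkkk => wwwwwwPkkkkkk   [P ::= w P k]
wwwwwwPkkkkkk => wwwwwwwPkkkkkkk   [P ::= w P k]
wwwwwwwPkkkkkkk => wwwwwwwwPkkkkkkkk   [P ::= w P k]
wwwwwwwwPkkkkkkkk => wwwwwwwwwPkkkkkkkkk   [P ::= w P k]
wwwwwwwwwPkkkkkkkkk => wwwwwwwwwkkkkkkkkk   [P ::= epsilon]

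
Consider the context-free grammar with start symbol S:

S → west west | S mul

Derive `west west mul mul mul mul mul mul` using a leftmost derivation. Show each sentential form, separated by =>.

S => S mul => S mul mul => S mul mul mul => S mul mul mul mul => S mul mul mul mul mul => S mul mul mul mul mul mul => west west mul mul mul mul mul mul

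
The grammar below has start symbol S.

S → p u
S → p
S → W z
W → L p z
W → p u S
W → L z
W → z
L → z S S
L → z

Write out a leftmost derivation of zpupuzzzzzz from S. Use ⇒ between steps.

S ⇒ Wz ⇒ Lzz ⇒ zSSzz ⇒ zWzSzz ⇒ zpuSzSzz ⇒ zpupuzSzz ⇒ zpupuzWzzz ⇒ zpupuzLzzzz ⇒ zpupuzzzzzz

S ⇒ Wz   [S → W z]
Wz ⇒ Lzz   [W → L z]
Lzz ⇒ zSSzz   [L → z S S]
zSSzz ⇒ zWzSzz   [S → W z]
zWzSzz ⇒ zpuSzSzz   [W → p u S]
zpuSzSzz ⇒ zpupuzSzz   [S → p u]
zpupuzSzz ⇒ zpupuzWzzz   [S → W z]
zpupuzWzzz ⇒ zpupuzLzzzz   [W → L z]
zpupuzLzzzz ⇒ zpupuzzzzzz   [L → z]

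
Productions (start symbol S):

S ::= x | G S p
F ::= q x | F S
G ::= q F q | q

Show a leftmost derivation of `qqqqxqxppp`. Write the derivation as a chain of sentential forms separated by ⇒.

S ⇒ GSp ⇒ qSp ⇒ qGSpp ⇒ qqSpp ⇒ qqGSppp ⇒ qqqFqSppp ⇒ qqqqxqSppp ⇒ qqqqxqxppp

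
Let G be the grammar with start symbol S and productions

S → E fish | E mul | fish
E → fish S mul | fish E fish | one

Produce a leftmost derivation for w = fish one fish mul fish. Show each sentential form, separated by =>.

S => E fish => fish S mul fish => fish E fish mul fish => fish one fish mul fish

S => E fish   [S → E fish]
E fish => fish S mul fish   [E → fish S mul]
fish S mul fish => fish E fish mul fish   [S → E fish]
fish E fish mul fish => fish one fish mul fish   [E → one]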